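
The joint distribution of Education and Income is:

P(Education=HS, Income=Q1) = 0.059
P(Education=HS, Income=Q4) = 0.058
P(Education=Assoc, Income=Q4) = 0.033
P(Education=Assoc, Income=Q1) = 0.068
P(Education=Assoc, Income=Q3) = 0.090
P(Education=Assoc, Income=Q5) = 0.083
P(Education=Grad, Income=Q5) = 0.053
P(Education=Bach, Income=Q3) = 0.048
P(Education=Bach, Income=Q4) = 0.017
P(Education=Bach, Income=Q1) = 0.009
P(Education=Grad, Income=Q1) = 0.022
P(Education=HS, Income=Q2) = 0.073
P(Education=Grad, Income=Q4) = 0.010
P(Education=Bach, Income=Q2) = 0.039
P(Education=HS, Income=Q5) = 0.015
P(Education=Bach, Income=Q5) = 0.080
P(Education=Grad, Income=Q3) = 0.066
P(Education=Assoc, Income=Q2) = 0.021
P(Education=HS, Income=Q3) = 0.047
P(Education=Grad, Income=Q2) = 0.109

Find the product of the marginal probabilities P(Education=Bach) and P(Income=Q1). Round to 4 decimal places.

P(Education=Bach) = 0.009 + 0.039 + 0.048 + 0.017 + 0.080 = 0.193.
P(Income=Q1) = 0.059 + 0.068 + 0.009 + 0.022 = 0.158.
Product: 0.193 × 0.158 = 0.0305.

0.0305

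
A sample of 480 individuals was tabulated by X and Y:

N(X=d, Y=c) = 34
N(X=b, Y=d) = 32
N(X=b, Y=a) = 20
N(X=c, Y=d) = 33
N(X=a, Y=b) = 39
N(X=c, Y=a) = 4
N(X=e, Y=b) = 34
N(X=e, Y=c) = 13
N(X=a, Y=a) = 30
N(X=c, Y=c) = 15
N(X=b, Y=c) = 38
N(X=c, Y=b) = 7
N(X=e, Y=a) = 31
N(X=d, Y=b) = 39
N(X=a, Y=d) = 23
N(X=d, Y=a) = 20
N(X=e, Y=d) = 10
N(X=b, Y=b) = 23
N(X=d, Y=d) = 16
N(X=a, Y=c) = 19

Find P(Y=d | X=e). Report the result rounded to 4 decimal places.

Total with X=e: 31 + 34 + 13 + 10 = 88.
P(Y=d | X=e) = 10/88 = 0.1136.

0.1136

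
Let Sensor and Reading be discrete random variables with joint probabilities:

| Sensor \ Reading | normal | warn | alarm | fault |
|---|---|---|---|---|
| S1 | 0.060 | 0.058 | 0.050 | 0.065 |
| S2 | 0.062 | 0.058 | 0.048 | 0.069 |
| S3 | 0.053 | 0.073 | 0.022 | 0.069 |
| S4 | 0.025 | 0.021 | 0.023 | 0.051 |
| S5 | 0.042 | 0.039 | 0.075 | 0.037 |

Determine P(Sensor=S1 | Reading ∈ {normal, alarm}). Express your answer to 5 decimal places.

0.23913

P(Reading=normal) = 0.060 + 0.062 + 0.053 + 0.025 + 0.042 = 0.242.
P(Reading=alarm) = 0.050 + 0.048 + 0.022 + 0.023 + 0.075 = 0.218.
P(Reading ∈ {normal, alarm}) = 0.242 + 0.218 = 0.460; P(Sensor=S1, Reading ∈ {normal, alarm}) = 0.060 + 0.050 = 0.110.
P(Sensor=S1 | Reading ∈ {normal, alarm}) = 0.110/0.460 = 0.23913.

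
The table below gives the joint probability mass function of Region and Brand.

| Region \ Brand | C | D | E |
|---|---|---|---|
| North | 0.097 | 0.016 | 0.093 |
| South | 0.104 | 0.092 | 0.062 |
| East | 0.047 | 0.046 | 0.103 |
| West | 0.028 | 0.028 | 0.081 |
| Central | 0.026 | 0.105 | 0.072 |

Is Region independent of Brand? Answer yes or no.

P(Region=Central) = 0.203 and P(Brand=D) = 0.287, so their product is 0.05826, but P(Region=Central, Brand=D) = 0.105. Since these differ, Region and Brand are not independent.

no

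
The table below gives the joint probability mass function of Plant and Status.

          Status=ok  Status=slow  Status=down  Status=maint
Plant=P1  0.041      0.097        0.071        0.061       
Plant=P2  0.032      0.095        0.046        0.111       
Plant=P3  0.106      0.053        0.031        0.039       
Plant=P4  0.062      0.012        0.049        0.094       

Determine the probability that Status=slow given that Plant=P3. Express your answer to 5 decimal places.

0.23144

P(Plant=P3) = 0.106 + 0.053 + 0.031 + 0.039 = 0.229.
P(Status=slow | Plant=P3) = 0.053/0.229 = 0.23144.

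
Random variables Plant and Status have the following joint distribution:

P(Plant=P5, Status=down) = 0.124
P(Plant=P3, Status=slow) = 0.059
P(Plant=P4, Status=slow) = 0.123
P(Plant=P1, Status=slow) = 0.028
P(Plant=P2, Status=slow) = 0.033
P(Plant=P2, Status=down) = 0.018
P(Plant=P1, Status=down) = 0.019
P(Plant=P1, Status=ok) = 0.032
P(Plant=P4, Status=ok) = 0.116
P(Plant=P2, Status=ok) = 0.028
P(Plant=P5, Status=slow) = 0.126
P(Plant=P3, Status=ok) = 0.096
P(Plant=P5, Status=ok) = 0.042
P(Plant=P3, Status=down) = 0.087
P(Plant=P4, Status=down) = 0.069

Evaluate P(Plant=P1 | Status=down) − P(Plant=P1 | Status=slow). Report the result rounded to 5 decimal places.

P(Status=down) = 0.019 + 0.018 + 0.087 + 0.069 + 0.124 = 0.317; P(Plant=P1 | Status=down) = 0.019/0.317 = 0.059937.
P(Status=slow) = 0.028 + 0.033 + 0.059 + 0.123 + 0.126 = 0.369; P(Plant=P1 | Status=slow) = 0.028/0.369 = 0.075881.
Difference = -0.01594.

-0.01594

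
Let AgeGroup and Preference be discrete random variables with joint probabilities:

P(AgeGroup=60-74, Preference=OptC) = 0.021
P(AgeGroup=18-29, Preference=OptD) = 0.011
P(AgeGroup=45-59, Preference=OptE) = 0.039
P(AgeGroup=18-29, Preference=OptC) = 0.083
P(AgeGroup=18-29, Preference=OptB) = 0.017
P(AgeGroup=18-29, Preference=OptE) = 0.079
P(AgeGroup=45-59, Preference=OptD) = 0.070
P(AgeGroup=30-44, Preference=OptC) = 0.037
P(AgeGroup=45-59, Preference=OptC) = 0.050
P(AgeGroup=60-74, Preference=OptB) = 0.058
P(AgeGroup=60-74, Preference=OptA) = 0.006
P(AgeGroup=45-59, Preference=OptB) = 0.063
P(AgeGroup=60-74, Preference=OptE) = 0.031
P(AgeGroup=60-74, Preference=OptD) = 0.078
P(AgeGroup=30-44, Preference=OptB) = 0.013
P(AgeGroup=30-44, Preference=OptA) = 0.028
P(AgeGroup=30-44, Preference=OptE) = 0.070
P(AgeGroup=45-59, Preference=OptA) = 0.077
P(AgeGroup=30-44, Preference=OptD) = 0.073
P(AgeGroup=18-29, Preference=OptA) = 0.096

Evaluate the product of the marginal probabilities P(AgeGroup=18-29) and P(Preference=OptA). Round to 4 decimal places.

0.0592

P(AgeGroup=18-29) = 0.096 + 0.017 + 0.083 + 0.011 + 0.079 = 0.286.
P(Preference=OptA) = 0.096 + 0.028 + 0.077 + 0.006 = 0.207.
Product: 0.286 × 0.207 = 0.0592.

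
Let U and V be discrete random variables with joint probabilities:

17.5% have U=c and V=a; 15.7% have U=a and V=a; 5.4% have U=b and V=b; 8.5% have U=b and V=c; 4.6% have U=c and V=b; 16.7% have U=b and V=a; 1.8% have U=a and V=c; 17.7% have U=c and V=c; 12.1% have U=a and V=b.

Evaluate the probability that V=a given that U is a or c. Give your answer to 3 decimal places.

0.478

P(U=a) = 0.157 + 0.121 + 0.018 = 0.296.
P(U=c) = 0.175 + 0.046 + 0.177 = 0.398.
P(U ∈ {a, c}) = 0.296 + 0.398 = 0.694; P(V=a, U ∈ {a, c}) = 0.157 + 0.175 = 0.332.
P(V=a | U ∈ {a, c}) = 0.332/0.694 = 0.478.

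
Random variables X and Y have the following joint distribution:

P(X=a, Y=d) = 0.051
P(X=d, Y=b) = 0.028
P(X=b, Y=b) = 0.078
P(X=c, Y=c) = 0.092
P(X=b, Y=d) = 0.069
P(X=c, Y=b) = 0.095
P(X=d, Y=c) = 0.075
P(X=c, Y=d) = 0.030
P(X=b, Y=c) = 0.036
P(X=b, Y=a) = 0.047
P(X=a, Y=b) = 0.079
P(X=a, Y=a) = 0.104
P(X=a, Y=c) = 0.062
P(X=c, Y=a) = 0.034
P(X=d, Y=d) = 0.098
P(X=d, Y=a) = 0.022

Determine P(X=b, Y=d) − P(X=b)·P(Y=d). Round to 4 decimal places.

P(X=b) = 0.047 + 0.078 + 0.036 + 0.069 = 0.230.
P(Y=d) = 0.051 + 0.069 + 0.030 + 0.098 = 0.248.
P(X=b, Y=d) − P(X=b)P(Y=d) = 0.069 − 0.230×0.248 = 0.0120.

0.0120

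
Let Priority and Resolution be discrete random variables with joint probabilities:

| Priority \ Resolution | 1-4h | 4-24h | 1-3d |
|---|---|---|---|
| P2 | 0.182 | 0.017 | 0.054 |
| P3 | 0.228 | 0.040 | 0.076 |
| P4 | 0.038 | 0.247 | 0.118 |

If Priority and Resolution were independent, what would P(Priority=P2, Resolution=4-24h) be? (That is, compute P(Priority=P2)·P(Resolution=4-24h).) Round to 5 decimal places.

0.07691

P(Priority=P2) = 0.182 + 0.017 + 0.054 = 0.253.
P(Resolution=4-24h) = 0.017 + 0.040 + 0.247 = 0.304.
Product: 0.253 × 0.304 = 0.07691.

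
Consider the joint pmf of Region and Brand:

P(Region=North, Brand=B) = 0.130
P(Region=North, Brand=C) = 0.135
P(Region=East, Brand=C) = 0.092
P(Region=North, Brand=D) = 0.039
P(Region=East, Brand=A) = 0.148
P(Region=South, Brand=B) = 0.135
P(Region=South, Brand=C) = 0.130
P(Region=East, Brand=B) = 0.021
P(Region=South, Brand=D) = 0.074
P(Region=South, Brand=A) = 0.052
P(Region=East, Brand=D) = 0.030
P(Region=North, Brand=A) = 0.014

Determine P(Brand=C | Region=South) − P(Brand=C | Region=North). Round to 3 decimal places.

-0.092

P(Region=South) = 0.052 + 0.135 + 0.130 + 0.074 = 0.391; P(Brand=C | Region=South) = 0.130/0.391 = 0.3325.
P(Region=North) = 0.014 + 0.130 + 0.135 + 0.039 = 0.318; P(Brand=C | Region=North) = 0.135/0.318 = 0.4245.
Difference = -0.092.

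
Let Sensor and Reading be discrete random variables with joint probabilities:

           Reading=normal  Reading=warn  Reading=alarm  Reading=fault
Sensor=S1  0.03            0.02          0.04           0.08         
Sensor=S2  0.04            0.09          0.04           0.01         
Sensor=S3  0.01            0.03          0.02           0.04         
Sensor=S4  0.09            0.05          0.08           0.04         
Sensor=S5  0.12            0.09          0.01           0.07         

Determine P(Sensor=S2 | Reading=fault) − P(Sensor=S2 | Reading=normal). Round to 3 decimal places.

-0.096

P(Reading=fault) = 0.08 + 0.01 + 0.04 + 0.04 + 0.07 = 0.24; P(Sensor=S2 | Reading=fault) = 0.01/0.24 = 0.0417.
P(Reading=normal) = 0.03 + 0.04 + 0.01 + 0.09 + 0.12 = 0.29; P(Sensor=S2 | Reading=normal) = 0.04/0.29 = 0.1379.
Difference = -0.096.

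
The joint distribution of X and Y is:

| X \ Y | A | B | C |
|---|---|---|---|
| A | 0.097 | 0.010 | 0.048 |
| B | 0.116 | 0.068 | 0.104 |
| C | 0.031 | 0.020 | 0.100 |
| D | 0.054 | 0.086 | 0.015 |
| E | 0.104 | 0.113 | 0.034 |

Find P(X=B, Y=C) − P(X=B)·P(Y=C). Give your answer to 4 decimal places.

0.0173

P(X=B) = 0.116 + 0.068 + 0.104 = 0.288.
P(Y=C) = 0.048 + 0.104 + 0.100 + 0.015 + 0.034 = 0.301.
P(X=B, Y=C) − P(X=B)P(Y=C) = 0.104 − 0.288×0.301 = 0.0173.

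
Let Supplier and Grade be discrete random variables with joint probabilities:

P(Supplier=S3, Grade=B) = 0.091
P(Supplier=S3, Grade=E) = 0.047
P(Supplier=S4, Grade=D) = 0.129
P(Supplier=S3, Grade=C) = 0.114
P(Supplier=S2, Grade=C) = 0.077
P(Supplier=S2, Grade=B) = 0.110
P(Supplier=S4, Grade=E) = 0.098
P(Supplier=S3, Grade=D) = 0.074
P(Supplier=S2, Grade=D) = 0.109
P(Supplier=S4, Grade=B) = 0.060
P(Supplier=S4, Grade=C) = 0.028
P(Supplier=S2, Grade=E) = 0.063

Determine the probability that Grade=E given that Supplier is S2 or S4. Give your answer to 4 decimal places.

0.2389

P(Supplier=S2) = 0.110 + 0.077 + 0.109 + 0.063 = 0.359.
P(Supplier=S4) = 0.060 + 0.028 + 0.129 + 0.098 = 0.315.
P(Supplier ∈ {S2, S4}) = 0.359 + 0.315 = 0.674; P(Grade=E, Supplier ∈ {S2, S4}) = 0.063 + 0.098 = 0.161.
P(Grade=E | Supplier ∈ {S2, S4}) = 0.161/0.674 = 0.2389.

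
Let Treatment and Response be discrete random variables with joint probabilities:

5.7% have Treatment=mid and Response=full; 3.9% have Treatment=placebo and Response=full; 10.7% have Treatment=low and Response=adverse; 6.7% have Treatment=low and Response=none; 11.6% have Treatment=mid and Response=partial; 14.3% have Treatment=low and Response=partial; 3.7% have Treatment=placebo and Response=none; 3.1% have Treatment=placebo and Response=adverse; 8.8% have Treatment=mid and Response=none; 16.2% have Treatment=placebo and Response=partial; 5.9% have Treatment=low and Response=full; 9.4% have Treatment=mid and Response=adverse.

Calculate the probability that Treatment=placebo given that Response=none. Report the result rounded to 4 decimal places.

0.1927

P(Response=none) = 0.037 + 0.067 + 0.088 = 0.192.
P(Treatment=placebo | Response=none) = 0.037/0.192 = 0.1927.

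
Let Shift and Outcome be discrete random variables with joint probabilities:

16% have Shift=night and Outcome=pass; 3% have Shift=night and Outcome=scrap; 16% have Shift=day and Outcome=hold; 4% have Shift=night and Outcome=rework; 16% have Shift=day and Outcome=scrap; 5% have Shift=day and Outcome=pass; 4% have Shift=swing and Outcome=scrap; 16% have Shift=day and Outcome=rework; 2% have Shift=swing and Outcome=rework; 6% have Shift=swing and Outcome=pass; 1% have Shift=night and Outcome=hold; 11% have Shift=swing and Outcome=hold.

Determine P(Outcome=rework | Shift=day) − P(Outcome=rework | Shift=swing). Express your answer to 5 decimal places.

P(Shift=day) = 0.05 + 0.16 + 0.16 + 0.16 = 0.53; P(Outcome=rework | Shift=day) = 0.16/0.53 = 0.301887.
P(Shift=swing) = 0.06 + 0.02 + 0.04 + 0.11 = 0.23; P(Outcome=rework | Shift=swing) = 0.02/0.23 = 0.086957.
Difference = 0.21493.

0.21493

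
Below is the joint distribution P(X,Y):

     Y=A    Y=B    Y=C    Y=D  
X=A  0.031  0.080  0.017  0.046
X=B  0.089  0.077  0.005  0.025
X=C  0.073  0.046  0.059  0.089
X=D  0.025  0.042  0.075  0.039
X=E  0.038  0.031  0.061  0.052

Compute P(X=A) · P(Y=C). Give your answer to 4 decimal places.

P(X=A) = 0.031 + 0.080 + 0.017 + 0.046 = 0.174.
P(Y=C) = 0.017 + 0.005 + 0.059 + 0.075 + 0.061 = 0.217.
Product: 0.174 × 0.217 = 0.0378.

0.0378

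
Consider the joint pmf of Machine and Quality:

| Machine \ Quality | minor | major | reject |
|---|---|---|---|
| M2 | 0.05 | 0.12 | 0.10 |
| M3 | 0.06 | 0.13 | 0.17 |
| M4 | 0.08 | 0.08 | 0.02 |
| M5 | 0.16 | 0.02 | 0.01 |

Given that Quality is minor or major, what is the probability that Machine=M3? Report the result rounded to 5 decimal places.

0.27143

P(Quality=minor) = 0.05 + 0.06 + 0.08 + 0.16 = 0.35.
P(Quality=major) = 0.12 + 0.13 + 0.08 + 0.02 = 0.35.
P(Quality ∈ {minor, major}) = 0.35 + 0.35 = 0.70; P(Machine=M3, Quality ∈ {minor, major}) = 0.06 + 0.13 = 0.19.
P(Machine=M3 | Quality ∈ {minor, major}) = 0.19/0.70 = 0.27143.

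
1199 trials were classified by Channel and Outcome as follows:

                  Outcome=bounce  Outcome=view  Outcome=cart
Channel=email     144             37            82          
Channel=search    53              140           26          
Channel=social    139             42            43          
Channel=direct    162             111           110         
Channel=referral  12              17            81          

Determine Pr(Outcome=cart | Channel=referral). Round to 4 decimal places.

Total with Channel=referral: 12 + 17 + 81 = 110.
P(Outcome=cart | Channel=referral) = 81/110 = 0.7364.

0.7364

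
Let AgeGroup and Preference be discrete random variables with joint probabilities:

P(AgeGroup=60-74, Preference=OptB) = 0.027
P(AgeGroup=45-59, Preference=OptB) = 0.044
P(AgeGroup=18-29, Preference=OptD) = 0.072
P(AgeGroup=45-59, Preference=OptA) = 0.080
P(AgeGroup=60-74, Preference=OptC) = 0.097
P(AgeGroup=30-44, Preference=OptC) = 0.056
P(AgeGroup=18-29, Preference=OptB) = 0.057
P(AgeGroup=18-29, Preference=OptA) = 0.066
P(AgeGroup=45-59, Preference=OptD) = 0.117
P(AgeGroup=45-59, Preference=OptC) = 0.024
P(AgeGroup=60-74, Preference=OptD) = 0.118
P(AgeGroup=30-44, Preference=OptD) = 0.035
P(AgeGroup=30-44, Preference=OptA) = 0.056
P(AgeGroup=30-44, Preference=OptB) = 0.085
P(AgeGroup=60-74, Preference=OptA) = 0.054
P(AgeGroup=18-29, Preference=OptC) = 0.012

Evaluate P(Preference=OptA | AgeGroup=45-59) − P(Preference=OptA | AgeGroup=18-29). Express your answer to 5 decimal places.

-0.01695

P(AgeGroup=45-59) = 0.080 + 0.044 + 0.024 + 0.117 = 0.265; P(Preference=OptA | AgeGroup=45-59) = 0.080/0.265 = 0.301887.
P(AgeGroup=18-29) = 0.066 + 0.057 + 0.012 + 0.072 = 0.207; P(Preference=OptA | AgeGroup=18-29) = 0.066/0.207 = 0.318841.
Difference = -0.01695.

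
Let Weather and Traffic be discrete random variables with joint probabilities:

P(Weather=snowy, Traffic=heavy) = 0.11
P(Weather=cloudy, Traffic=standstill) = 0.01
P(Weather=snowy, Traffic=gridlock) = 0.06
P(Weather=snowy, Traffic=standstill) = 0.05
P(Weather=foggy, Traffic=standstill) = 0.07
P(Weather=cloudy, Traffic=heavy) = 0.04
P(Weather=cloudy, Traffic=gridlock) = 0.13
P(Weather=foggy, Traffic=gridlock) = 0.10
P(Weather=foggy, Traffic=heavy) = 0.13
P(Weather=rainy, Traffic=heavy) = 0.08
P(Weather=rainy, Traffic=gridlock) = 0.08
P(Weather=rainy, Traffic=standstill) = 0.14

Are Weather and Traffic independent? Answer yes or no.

P(Weather=cloudy) = 0.18 and P(Traffic=gridlock) = 0.37, so their product is 0.0666, but P(Weather=cloudy, Traffic=gridlock) = 0.13. Since these differ, Weather and Traffic are not independent.

no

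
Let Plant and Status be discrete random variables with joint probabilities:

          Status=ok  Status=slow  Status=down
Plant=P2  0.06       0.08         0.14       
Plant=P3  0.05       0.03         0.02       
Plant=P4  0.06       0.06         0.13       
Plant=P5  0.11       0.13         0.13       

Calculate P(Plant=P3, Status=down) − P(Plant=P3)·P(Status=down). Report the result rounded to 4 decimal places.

P(Plant=P3) = 0.05 + 0.03 + 0.02 = 0.10.
P(Status=down) = 0.14 + 0.02 + 0.13 + 0.13 = 0.42.
P(Plant=P3, Status=down) − P(Plant=P3)P(Status=down) = 0.02 − 0.10×0.42 = -0.0220.

-0.0220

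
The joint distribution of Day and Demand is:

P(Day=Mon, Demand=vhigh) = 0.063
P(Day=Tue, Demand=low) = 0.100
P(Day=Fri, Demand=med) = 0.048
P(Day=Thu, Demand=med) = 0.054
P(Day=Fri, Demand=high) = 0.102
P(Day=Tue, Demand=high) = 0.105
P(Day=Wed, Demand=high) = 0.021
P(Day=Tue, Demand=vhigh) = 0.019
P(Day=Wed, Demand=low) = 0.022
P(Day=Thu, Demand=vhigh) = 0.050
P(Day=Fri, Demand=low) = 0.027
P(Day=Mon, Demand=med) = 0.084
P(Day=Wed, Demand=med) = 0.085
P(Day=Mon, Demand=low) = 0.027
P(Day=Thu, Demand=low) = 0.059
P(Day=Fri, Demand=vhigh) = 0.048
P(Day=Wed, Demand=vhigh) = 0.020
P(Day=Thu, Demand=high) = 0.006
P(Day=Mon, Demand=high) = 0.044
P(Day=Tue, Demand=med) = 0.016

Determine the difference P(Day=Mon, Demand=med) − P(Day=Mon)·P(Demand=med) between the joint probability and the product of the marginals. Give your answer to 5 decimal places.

0.02143

P(Day=Mon) = 0.027 + 0.084 + 0.044 + 0.063 = 0.218.
P(Demand=med) = 0.084 + 0.016 + 0.085 + 0.054 + 0.048 = 0.287.
P(Day=Mon, Demand=med) − P(Day=Mon)P(Demand=med) = 0.084 − 0.218×0.287 = 0.02143.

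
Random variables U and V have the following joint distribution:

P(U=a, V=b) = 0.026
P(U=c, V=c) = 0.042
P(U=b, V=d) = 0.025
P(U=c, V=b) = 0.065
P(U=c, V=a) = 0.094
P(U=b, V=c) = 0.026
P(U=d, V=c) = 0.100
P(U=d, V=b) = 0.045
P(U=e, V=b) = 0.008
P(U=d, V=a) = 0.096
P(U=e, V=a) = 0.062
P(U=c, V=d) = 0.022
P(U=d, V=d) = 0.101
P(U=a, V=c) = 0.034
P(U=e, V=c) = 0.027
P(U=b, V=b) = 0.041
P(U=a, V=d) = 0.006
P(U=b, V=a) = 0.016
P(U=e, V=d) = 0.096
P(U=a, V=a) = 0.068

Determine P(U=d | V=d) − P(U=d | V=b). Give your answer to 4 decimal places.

0.1608

P(V=d) = 0.006 + 0.025 + 0.022 + 0.101 + 0.096 = 0.250; P(U=d | V=d) = 0.101/0.250 = 0.40400.
P(V=b) = 0.026 + 0.041 + 0.065 + 0.045 + 0.008 = 0.185; P(U=d | V=b) = 0.045/0.185 = 0.24324.
Difference = 0.1608.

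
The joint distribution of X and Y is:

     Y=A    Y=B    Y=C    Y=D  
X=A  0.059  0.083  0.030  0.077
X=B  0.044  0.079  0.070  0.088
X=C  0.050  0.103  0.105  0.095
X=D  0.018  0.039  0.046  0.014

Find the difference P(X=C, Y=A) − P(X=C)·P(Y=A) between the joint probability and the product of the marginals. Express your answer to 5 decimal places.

-0.01036

P(X=C) = 0.050 + 0.103 + 0.105 + 0.095 = 0.353.
P(Y=A) = 0.059 + 0.044 + 0.050 + 0.018 = 0.171.
P(X=C, Y=A) − P(X=C)P(Y=A) = 0.050 − 0.353×0.171 = -0.01036.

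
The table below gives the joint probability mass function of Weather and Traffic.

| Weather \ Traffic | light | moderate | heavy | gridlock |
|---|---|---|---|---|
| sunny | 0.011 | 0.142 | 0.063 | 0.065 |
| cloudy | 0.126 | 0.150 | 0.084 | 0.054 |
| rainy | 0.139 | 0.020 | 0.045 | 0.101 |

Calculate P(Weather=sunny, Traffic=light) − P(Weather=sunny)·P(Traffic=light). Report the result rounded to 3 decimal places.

-0.067

P(Weather=sunny) = 0.011 + 0.142 + 0.063 + 0.065 = 0.281.
P(Traffic=light) = 0.011 + 0.126 + 0.139 = 0.276.
P(Weather=sunny, Traffic=light) − P(Weather=sunny)P(Traffic=light) = 0.011 − 0.281×0.276 = -0.067.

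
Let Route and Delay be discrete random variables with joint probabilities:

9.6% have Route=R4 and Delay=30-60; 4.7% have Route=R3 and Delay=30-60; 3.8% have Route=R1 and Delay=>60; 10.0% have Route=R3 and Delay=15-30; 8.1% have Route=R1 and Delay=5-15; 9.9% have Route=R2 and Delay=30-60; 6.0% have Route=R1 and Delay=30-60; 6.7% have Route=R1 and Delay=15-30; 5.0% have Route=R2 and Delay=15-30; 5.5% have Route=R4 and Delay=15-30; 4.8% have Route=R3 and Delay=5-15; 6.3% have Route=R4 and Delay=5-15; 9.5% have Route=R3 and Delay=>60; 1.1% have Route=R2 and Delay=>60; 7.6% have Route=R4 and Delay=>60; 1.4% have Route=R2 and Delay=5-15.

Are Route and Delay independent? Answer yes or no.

P(Route=R2) = 0.174 and P(Delay=30-60) = 0.302, so their product is 0.05255, but P(Route=R2, Delay=30-60) = 0.099. Since these differ, Route and Delay are not independent.

no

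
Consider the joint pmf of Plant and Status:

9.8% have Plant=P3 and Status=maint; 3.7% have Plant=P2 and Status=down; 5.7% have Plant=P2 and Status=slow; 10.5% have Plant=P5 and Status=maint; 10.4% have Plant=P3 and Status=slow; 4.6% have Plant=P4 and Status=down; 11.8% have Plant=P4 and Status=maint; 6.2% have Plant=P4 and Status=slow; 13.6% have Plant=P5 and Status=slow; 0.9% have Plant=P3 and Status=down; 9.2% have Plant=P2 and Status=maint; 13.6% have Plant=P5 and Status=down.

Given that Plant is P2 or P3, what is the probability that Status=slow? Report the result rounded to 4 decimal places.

0.4055

P(Plant=P2) = 0.057 + 0.037 + 0.092 = 0.186.
P(Plant=P3) = 0.104 + 0.009 + 0.098 = 0.211.
P(Plant ∈ {P2, P3}) = 0.186 + 0.211 = 0.397; P(Status=slow, Plant ∈ {P2, P3}) = 0.057 + 0.104 = 0.161.
P(Status=slow | Plant ∈ {P2, P3}) = 0.161/0.397 = 0.4055.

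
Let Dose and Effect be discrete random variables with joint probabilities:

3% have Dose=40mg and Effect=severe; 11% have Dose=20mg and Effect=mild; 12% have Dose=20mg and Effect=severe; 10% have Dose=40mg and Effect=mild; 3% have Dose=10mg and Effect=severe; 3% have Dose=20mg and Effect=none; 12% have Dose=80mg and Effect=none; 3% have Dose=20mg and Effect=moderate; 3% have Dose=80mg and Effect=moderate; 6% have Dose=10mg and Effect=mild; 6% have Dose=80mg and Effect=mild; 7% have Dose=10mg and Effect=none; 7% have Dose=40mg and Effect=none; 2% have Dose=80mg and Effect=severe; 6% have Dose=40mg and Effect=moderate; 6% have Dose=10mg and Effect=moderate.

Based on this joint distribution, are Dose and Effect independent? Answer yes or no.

P(Dose=20mg) = 0.29 and P(Effect=severe) = 0.20, so their product is 0.0580, but P(Dose=20mg, Effect=severe) = 0.12. Since these differ, Dose and Effect are not independent.

no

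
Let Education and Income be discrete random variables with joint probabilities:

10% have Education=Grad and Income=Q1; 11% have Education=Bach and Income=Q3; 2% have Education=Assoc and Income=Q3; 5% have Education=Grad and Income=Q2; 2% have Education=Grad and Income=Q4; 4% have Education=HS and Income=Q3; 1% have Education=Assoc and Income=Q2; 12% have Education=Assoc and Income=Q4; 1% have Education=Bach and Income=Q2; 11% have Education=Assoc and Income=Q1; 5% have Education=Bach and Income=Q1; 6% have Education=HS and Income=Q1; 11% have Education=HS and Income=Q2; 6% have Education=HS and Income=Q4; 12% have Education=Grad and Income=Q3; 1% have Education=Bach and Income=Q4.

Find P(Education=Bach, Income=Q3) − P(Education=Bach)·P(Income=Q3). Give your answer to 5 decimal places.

0.05780

P(Education=Bach) = 0.05 + 0.01 + 0.11 + 0.01 = 0.18.
P(Income=Q3) = 0.04 + 0.02 + 0.11 + 0.12 = 0.29.
P(Education=Bach, Income=Q3) − P(Education=Bach)P(Income=Q3) = 0.11 − 0.18×0.29 = 0.05780.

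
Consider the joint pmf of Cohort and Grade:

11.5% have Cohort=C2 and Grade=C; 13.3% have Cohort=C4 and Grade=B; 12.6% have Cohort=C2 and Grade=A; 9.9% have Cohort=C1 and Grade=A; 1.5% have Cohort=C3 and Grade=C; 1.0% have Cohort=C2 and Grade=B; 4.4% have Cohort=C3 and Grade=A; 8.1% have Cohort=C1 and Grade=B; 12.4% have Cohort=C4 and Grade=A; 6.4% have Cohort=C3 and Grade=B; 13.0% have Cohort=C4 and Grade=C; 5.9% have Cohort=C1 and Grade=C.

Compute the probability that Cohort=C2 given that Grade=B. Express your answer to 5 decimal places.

P(Grade=B) = 0.081 + 0.010 + 0.064 + 0.133 = 0.288.
P(Cohort=C2 | Grade=B) = 0.010/0.288 = 0.03472.

0.03472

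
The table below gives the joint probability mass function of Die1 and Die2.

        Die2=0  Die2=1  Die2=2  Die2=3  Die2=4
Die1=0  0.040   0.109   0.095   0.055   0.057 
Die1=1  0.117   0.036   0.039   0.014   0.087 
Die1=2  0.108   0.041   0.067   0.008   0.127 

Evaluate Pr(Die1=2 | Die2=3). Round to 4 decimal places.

P(Die2=3) = 0.055 + 0.014 + 0.008 = 0.077.
P(Die1=2 | Die2=3) = 0.008/0.077 = 0.1039.

0.1039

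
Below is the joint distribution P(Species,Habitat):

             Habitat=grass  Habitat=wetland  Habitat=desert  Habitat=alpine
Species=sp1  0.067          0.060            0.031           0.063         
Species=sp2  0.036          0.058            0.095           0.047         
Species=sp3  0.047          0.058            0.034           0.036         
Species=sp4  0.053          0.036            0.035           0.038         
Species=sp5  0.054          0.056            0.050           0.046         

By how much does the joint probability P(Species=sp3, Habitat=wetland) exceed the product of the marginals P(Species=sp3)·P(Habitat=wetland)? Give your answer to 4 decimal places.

0.0111

P(Species=sp3) = 0.047 + 0.058 + 0.034 + 0.036 = 0.175.
P(Habitat=wetland) = 0.060 + 0.058 + 0.058 + 0.036 + 0.056 = 0.268.
P(Species=sp3, Habitat=wetland) − P(Species=sp3)P(Habitat=wetland) = 0.058 − 0.175×0.268 = 0.0111.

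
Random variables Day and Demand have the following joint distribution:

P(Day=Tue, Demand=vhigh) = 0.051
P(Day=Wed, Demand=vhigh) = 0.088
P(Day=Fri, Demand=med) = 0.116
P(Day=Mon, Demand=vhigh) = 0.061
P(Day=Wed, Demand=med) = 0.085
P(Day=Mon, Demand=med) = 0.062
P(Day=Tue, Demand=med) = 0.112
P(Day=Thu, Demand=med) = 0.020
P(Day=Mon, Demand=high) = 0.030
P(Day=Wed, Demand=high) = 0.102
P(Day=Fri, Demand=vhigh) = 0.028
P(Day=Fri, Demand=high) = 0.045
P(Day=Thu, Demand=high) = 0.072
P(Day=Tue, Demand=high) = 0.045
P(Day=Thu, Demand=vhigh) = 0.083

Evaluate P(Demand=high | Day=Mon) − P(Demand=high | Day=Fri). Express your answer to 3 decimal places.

-0.042

P(Day=Mon) = 0.062 + 0.030 + 0.061 = 0.153; P(Demand=high | Day=Mon) = 0.030/0.153 = 0.1961.
P(Day=Fri) = 0.116 + 0.045 + 0.028 = 0.189; P(Demand=high | Day=Fri) = 0.045/0.189 = 0.2381.
Difference = -0.042.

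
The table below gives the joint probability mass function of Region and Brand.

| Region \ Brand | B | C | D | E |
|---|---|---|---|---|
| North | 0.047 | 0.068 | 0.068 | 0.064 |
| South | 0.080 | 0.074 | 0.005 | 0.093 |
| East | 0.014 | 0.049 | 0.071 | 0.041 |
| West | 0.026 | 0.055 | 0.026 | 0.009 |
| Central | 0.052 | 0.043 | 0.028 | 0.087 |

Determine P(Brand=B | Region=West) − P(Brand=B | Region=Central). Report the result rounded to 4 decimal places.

P(Region=West) = 0.026 + 0.055 + 0.026 + 0.009 = 0.116; P(Brand=B | Region=West) = 0.026/0.116 = 0.22414.
P(Region=Central) = 0.052 + 0.043 + 0.028 + 0.087 = 0.210; P(Brand=B | Region=Central) = 0.052/0.210 = 0.24762.
Difference = -0.0235.

-0.0235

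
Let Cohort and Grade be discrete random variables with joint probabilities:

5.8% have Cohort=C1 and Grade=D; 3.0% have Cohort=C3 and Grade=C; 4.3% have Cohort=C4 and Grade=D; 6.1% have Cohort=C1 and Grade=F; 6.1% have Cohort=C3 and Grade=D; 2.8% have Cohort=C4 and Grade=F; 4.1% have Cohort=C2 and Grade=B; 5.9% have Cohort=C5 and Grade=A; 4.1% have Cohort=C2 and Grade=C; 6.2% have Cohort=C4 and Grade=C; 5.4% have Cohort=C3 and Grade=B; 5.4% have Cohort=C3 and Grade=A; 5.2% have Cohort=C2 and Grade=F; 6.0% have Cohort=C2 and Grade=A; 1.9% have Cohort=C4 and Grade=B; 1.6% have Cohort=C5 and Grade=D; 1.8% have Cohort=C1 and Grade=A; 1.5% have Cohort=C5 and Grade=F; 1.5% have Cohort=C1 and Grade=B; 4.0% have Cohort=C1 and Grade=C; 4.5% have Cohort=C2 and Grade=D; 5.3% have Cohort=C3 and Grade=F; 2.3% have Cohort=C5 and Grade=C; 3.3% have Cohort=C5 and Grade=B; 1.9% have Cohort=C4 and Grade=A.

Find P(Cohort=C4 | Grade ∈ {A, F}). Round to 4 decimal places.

0.1122

P(Grade=A) = 0.018 + 0.060 + 0.054 + 0.019 + 0.059 = 0.210.
P(Grade=F) = 0.061 + 0.052 + 0.053 + 0.028 + 0.015 = 0.209.
P(Grade ∈ {A, F}) = 0.210 + 0.209 = 0.419; P(Cohort=C4, Grade ∈ {A, F}) = 0.019 + 0.028 = 0.047.
P(Cohort=C4 | Grade ∈ {A, F}) = 0.047/0.419 = 0.1122.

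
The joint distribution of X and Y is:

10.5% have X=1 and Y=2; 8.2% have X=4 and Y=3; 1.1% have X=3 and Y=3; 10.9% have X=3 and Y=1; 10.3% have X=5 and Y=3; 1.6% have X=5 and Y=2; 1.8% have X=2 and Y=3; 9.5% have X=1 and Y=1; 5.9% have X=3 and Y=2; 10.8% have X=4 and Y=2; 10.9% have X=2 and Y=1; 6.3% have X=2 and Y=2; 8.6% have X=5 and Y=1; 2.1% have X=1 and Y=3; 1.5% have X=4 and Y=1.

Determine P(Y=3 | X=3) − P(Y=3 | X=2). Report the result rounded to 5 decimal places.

P(X=3) = 0.109 + 0.059 + 0.011 = 0.179; P(Y=3 | X=3) = 0.011/0.179 = 0.061453.
P(X=2) = 0.109 + 0.063 + 0.018 = 0.190; P(Y=3 | X=2) = 0.018/0.190 = 0.094737.
Difference = -0.03328.

-0.03328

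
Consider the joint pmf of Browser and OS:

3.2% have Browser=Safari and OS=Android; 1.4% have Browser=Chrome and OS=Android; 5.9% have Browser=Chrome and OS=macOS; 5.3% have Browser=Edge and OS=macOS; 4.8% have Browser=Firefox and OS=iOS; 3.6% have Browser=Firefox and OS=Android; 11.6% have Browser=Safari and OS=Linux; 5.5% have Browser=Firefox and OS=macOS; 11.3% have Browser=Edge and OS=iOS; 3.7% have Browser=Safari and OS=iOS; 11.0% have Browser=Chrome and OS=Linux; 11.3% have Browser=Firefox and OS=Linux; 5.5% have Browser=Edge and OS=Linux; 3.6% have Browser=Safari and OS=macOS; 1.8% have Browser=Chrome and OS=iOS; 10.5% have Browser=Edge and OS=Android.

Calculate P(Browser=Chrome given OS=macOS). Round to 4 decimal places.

0.2906

P(OS=macOS) = 0.059 + 0.055 + 0.036 + 0.053 = 0.203.
P(Browser=Chrome | OS=macOS) = 0.059/0.203 = 0.2906.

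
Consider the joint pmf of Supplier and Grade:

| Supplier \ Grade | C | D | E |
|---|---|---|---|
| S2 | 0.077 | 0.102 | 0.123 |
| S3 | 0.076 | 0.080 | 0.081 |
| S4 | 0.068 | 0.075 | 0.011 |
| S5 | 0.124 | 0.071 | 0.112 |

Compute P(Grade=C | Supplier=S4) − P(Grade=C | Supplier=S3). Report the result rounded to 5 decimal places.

P(Supplier=S4) = 0.068 + 0.075 + 0.011 = 0.154; P(Grade=C | Supplier=S4) = 0.068/0.154 = 0.441558.
P(Supplier=S3) = 0.076 + 0.080 + 0.081 = 0.237; P(Grade=C | Supplier=S3) = 0.076/0.237 = 0.320675.
Difference = 0.12088.

0.12088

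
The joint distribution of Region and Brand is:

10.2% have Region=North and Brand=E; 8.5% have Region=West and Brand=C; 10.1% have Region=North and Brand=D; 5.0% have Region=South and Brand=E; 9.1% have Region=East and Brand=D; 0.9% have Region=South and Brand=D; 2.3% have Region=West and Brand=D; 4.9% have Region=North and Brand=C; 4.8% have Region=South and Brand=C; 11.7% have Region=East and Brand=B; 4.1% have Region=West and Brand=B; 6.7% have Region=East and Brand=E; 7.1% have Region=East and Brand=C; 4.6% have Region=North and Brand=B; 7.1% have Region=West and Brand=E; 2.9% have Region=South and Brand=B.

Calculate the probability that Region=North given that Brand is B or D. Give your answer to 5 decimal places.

P(Brand=B) = 0.046 + 0.029 + 0.117 + 0.041 = 0.233.
P(Brand=D) = 0.101 + 0.009 + 0.091 + 0.023 = 0.224.
P(Brand ∈ {B, D}) = 0.233 + 0.224 = 0.457; P(Region=North, Brand ∈ {B, D}) = 0.046 + 0.101 = 0.147.
P(Region=North | Brand ∈ {B, D}) = 0.147/0.457 = 0.32166.

0.32166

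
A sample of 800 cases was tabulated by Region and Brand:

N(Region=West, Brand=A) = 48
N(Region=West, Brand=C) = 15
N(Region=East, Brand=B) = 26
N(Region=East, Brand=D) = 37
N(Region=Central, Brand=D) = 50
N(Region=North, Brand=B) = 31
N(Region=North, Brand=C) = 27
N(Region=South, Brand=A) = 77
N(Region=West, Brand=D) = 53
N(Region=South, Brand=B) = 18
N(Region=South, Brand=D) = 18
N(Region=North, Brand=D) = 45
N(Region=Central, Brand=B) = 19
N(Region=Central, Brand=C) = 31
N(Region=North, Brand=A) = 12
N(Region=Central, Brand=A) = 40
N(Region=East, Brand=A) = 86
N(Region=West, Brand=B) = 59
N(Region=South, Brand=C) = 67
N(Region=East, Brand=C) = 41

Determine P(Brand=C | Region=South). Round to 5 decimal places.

Total with Region=South: 77 + 18 + 67 + 18 = 180.
P(Brand=C | Region=South) = 67/180 = 0.37222.

0.37222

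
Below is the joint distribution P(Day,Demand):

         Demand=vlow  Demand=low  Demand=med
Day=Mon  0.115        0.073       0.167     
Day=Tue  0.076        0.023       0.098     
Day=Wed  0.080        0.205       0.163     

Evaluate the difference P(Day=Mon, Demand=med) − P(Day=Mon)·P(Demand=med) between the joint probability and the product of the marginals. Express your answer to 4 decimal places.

P(Day=Mon) = 0.115 + 0.073 + 0.167 = 0.355.
P(Demand=med) = 0.167 + 0.098 + 0.163 = 0.428.
P(Day=Mon, Demand=med) − P(Day=Mon)P(Demand=med) = 0.167 − 0.355×0.428 = 0.0151.

0.0151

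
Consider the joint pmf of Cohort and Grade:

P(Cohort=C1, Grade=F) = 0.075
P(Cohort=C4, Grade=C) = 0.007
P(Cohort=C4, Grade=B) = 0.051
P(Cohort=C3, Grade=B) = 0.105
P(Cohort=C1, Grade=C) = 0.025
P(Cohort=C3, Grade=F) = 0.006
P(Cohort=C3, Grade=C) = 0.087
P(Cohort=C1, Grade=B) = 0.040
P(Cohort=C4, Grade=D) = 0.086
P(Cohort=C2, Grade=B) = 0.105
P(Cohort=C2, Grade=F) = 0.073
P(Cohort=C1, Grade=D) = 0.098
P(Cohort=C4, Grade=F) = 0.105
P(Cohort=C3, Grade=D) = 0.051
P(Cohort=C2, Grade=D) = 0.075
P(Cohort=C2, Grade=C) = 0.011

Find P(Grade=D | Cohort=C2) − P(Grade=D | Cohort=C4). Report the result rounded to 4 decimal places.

P(Cohort=C2) = 0.105 + 0.011 + 0.075 + 0.073 = 0.264; P(Grade=D | Cohort=C2) = 0.075/0.264 = 0.28409.
P(Cohort=C4) = 0.051 + 0.007 + 0.086 + 0.105 = 0.249; P(Grade=D | Cohort=C4) = 0.086/0.249 = 0.34538.
Difference = -0.0613.

-0.0613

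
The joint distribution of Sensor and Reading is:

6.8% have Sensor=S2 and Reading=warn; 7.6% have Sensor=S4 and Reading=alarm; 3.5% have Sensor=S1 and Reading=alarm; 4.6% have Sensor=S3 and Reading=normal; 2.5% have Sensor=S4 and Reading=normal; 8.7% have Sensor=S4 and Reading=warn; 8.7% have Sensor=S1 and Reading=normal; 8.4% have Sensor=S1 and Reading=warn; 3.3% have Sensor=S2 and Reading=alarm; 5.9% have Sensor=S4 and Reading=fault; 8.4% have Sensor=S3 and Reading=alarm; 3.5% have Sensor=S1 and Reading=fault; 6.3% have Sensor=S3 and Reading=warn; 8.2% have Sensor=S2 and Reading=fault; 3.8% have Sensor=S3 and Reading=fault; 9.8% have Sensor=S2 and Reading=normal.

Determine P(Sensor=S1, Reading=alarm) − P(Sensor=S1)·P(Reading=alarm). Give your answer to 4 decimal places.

-0.0199

P(Sensor=S1) = 0.087 + 0.084 + 0.035 + 0.035 = 0.241.
P(Reading=alarm) = 0.035 + 0.033 + 0.084 + 0.076 = 0.228.
P(Sensor=S1, Reading=alarm) − P(Sensor=S1)P(Reading=alarm) = 0.035 − 0.241×0.228 = -0.0199.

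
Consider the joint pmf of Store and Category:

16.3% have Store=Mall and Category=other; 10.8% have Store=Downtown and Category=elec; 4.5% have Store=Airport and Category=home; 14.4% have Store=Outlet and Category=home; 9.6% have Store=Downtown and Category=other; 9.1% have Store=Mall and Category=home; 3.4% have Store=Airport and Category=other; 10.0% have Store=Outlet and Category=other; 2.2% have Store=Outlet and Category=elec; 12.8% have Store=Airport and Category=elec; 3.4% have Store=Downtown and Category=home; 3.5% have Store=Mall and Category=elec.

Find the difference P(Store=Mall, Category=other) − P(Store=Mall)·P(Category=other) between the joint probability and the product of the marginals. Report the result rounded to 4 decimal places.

P(Store=Mall) = 0.035 + 0.091 + 0.163 = 0.289.
P(Category=other) = 0.096 + 0.163 + 0.034 + 0.100 = 0.393.
P(Store=Mall, Category=other) − P(Store=Mall)P(Category=other) = 0.163 − 0.289×0.393 = 0.0494.

0.0494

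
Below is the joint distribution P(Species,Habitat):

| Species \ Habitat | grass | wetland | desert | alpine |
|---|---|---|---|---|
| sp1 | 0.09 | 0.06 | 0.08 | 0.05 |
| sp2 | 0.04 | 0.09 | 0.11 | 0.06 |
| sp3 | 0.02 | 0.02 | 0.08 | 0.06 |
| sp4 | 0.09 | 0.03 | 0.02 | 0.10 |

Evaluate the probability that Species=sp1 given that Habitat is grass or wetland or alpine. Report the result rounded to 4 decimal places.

P(Habitat=grass) = 0.09 + 0.04 + 0.02 + 0.09 = 0.24.
P(Habitat=wetland) = 0.06 + 0.09 + 0.02 + 0.03 = 0.20.
P(Habitat=alpine) = 0.05 + 0.06 + 0.06 + 0.10 = 0.27.
P(Habitat ∈ {grass, wetland, alpine}) = 0.24 + 0.20 + 0.27 = 0.71; P(Species=sp1, Habitat ∈ {grass, wetland, alpine}) = 0.09 + 0.06 + 0.05 = 0.20.
P(Species=sp1 | Habitat ∈ {grass, wetland, alpine}) = 0.20/0.71 = 0.2817.

0.2817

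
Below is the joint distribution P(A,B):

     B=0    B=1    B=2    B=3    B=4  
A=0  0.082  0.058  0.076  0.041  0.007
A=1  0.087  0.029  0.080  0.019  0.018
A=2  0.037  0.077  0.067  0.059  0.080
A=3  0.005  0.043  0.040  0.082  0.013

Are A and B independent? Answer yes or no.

P(A=3) = 0.183 and P(B=3) = 0.201, so their product is 0.03678, but P(A=3, B=3) = 0.082. Since these differ, A and B are not independent.

no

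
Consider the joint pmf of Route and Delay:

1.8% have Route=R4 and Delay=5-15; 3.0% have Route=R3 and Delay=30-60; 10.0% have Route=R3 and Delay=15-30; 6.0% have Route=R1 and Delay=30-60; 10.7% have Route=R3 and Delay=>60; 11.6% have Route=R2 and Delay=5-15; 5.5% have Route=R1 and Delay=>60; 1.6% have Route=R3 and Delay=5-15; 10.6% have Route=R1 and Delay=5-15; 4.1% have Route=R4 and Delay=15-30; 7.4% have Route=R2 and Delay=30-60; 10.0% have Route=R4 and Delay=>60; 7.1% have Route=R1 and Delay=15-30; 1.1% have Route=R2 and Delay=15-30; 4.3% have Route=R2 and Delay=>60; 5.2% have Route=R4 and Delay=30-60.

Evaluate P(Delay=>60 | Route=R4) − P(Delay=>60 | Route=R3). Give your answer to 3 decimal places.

0.051

P(Route=R4) = 0.018 + 0.041 + 0.052 + 0.100 = 0.211; P(Delay=>60 | Route=R4) = 0.100/0.211 = 0.4739.
P(Route=R3) = 0.016 + 0.100 + 0.030 + 0.107 = 0.253; P(Delay=>60 | Route=R3) = 0.107/0.253 = 0.4229.
Difference = 0.051.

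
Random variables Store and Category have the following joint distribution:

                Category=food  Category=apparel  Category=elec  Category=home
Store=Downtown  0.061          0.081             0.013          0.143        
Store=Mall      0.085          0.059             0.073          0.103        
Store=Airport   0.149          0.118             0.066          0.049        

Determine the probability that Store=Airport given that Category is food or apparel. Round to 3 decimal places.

0.483

P(Category=food) = 0.061 + 0.085 + 0.149 = 0.295.
P(Category=apparel) = 0.081 + 0.059 + 0.118 = 0.258.
P(Category ∈ {food, apparel}) = 0.295 + 0.258 = 0.553; P(Store=Airport, Category ∈ {food, apparel}) = 0.149 + 0.118 = 0.267.
P(Store=Airport | Category ∈ {food, apparel}) = 0.267/0.553 = 0.483.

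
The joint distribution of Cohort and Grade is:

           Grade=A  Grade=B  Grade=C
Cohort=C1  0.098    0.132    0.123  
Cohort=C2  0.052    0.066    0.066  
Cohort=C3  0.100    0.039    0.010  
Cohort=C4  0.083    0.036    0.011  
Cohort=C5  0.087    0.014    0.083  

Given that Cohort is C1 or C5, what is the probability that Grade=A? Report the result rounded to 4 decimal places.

P(Cohort=C1) = 0.098 + 0.132 + 0.123 = 0.353.
P(Cohort=C5) = 0.087 + 0.014 + 0.083 = 0.184.
P(Cohort ∈ {C1, C5}) = 0.353 + 0.184 = 0.537; P(Grade=A, Cohort ∈ {C1, C5}) = 0.098 + 0.087 = 0.185.
P(Grade=A | Cohort ∈ {C1, C5}) = 0.185/0.537 = 0.3445.

0.3445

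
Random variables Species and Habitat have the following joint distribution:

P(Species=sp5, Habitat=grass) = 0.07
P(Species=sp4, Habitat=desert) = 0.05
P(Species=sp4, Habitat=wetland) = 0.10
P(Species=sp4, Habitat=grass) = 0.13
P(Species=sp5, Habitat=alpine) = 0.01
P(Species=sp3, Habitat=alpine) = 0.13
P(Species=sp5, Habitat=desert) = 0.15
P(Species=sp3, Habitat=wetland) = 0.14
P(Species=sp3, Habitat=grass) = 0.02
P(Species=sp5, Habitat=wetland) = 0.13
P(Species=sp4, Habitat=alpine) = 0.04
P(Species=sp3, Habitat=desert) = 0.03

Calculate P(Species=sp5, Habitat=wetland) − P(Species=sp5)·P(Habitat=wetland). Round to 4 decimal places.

-0.0032

P(Species=sp5) = 0.07 + 0.13 + 0.15 + 0.01 = 0.36.
P(Habitat=wetland) = 0.14 + 0.10 + 0.13 = 0.37.
P(Species=sp5, Habitat=wetland) − P(Species=sp5)P(Habitat=wetland) = 0.13 − 0.36×0.37 = -0.0032.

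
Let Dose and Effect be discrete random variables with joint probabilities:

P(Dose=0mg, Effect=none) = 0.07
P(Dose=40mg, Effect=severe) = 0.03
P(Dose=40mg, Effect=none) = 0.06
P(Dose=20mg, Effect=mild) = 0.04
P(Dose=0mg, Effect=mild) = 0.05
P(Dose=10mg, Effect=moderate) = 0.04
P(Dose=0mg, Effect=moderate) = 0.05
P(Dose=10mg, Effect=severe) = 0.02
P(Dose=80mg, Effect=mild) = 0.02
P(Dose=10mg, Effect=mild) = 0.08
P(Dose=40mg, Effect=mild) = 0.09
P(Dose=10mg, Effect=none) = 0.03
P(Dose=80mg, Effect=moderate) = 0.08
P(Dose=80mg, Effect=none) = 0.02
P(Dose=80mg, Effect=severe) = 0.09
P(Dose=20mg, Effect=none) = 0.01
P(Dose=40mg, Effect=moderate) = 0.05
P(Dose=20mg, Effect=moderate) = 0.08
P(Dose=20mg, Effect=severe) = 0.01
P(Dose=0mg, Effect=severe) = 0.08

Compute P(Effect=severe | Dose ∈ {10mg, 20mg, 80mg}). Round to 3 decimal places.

P(Dose=10mg) = 0.03 + 0.08 + 0.04 + 0.02 = 0.17.
P(Dose=20mg) = 0.01 + 0.04 + 0.08 + 0.01 = 0.14.
P(Dose=80mg) = 0.02 + 0.02 + 0.08 + 0.09 = 0.21.
P(Dose ∈ {10mg, 20mg, 80mg}) = 0.17 + 0.14 + 0.21 = 0.52; P(Effect=severe, Dose ∈ {10mg, 20mg, 80mg}) = 0.02 + 0.01 + 0.09 = 0.12.
P(Effect=severe | Dose ∈ {10mg, 20mg, 80mg}) = 0.12/0.52 = 0.231.

0.231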